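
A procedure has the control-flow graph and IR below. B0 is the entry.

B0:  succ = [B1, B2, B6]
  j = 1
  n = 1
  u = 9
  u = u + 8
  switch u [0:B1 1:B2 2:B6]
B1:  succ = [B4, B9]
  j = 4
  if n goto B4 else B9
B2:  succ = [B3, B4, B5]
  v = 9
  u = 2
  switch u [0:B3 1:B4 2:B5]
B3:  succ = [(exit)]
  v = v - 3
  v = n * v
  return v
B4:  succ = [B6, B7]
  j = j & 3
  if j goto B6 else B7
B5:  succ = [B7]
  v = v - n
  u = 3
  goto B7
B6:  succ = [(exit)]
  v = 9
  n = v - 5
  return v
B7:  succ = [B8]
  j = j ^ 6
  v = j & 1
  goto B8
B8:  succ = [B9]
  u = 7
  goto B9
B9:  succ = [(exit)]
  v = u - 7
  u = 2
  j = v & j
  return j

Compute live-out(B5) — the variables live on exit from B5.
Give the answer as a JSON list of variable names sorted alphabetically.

Answer: ["j"]

Derivation:
Block summaries:
  B0 def {j,n,u} use ∅
  B1 def {j} use {n}
  B2 def {u,v} use ∅
  B3 def {v} use {n,v}
  B4 def {j} use {j}
  B5 def {u,v} use {n,v}
  B6 def {n,v} use ∅
  B7 def {j,v} use {j}
  B8 def {u} use ∅
  B9 def {j,u,v} use {j,u}

Liveness:
  live B0: ∅→{j,n,u}
  live B1: {n,u}→{j,u}
  live B2: {j,n}→{j,n,v}
  live B3: {n,v}→∅
  live B4: {j}→{j}
  live B5: {j,n,v}→{j}
  live B6: ∅→∅
  live B7: {j}→{j}
  live B8: {j}→{j,u}
  live B9: {j,u}→∅

live-out(B5) = ["j"]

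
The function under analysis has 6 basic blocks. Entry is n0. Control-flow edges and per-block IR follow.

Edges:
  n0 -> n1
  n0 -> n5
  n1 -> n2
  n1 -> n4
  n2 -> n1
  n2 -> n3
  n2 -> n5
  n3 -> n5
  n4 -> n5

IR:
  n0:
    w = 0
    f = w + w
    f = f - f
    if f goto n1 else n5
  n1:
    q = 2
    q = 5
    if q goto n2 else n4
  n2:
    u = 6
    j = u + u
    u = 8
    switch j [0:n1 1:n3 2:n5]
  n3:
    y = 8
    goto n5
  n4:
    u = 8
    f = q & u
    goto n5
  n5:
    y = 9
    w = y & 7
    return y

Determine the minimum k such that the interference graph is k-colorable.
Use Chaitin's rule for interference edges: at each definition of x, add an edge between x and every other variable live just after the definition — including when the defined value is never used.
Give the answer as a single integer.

def/use:
  n0: def={f,w} ue=∅
  n1: def={q} ue=∅
  n2: def={j,u} ue=∅
  n3: def={y} ue=∅
  n4: def={f,u} ue={q}
  n5: def={w,y} ue=∅

Liveness:
  n0: in=∅ out=∅
  n1: in=∅ out={q}
  n2: in=∅ out=∅
  n3: in=∅ out=∅
  n4: in={q} out=∅
  n5: in=∅ out=∅

Conflict graph:
  f↔∅
  j↔{u}
  q↔{u}
  u↔{j,q}
  w↔{y}
  y↔{w}

Colouring:
  clique {j,u} ⇒ need ≥ 2
  assign f→c0 j→c1 q→c1 u→c0 w→c0 y→c1 — no edge inside a register ⇒ χ ≤ 2
  χ = 2

Answer: 2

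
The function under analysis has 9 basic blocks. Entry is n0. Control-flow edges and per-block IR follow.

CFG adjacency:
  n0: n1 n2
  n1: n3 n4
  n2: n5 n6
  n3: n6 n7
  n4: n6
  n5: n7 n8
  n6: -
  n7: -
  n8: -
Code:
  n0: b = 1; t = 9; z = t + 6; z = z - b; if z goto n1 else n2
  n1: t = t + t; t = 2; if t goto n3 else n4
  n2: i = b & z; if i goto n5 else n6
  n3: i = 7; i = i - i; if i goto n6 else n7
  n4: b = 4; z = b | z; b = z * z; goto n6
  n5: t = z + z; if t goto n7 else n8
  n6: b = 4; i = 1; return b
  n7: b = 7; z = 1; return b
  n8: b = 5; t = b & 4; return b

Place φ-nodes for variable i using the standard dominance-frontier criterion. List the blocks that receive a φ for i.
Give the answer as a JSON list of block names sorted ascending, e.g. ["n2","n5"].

Answer: ["n6", "n7"]

Working:
idom tree: n1←n0 n2←n0 n3←n1 n4←n1 n5←n2 n6←n0 n7←n0 n8←n5
Join-block Dom:
  n6: preds {n2,n3,n4}: {n0,n2} ∩ {n0,n1,n3} ∩ {n0,n1,n4} = {n0}; idom=n0
  n7: preds {n3,n5}: {n0,n1,n3} ∩ {n0,n2,n5} = {n0}; idom=n0

DF derivation:
  join n6 pred n2: n2 stop@n0
  join n6 pred n3: n3→n1 stop@n0
  join n6 pred n4: n4→n1 stop@n0
  join n7 pred n3: n3→n1 stop@n0
  join n7 pred n5: n5→n2 stop@n0
  DF(n0)=∅
  DF(n1)={n6,n7}
  DF(n2)={n6,n7}
  DF(n3)={n6,n7}
  DF(n4)={n6}
  DF(n5)={n7}
  DF(n6)=∅
  DF(n7)=∅
  DF(n8)=∅

φ for i: defs {n2,n3,n6}
  DF⁺ = {n6,n7}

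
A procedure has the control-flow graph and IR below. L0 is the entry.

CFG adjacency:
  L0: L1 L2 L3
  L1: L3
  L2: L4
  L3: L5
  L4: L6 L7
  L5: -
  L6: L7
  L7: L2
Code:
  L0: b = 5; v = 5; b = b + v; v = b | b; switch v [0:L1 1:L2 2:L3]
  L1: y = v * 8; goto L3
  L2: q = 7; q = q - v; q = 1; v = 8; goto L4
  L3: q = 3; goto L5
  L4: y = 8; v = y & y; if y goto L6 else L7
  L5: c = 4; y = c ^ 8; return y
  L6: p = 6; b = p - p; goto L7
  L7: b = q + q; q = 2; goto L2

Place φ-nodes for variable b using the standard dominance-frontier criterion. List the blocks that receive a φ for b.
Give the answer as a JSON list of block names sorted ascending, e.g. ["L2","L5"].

idom tree: L1←L0 L2←L0 L3←L0 L4←L2 L5←L3 L6←L4 L7←L4
Dom at joins:
  L2: preds {L0,L7}: {L0} ∩ {L0,L2,L4,L7} = {L0}; idom=L0
  L3: preds {L0,L1}: {L0} ∩ {L0,L1} = {L0}; idom=L0
  L7: preds {L4,L6}: {L0,L2,L4} ∩ {L0,L2,L4,L6} = {L0,L2,L4}; idom=L4

Frontier:
  join L2 pred L0: · stop@L0
  join L2 pred L7: L7→L4→L2 stop@L0
  join L3 pred L0: · stop@L0
  join L3 pred L1: L1 stop@L0
  join L7 pred L4: · stop@L4
  join L7 pred L6: L6 stop@L4
  DF(L0)=∅
  DF(L1)={L3}
  DF(L2)={L2}
  DF(L3)=∅
  DF(L4)={L2}
  DF(L5)=∅
  DF(L6)={L7}
  DF(L7)={L2}

φ for b: defs {L0,L6,L7}
  DF⁺ = {L2,L7}

Answer: ["L2", "L7"]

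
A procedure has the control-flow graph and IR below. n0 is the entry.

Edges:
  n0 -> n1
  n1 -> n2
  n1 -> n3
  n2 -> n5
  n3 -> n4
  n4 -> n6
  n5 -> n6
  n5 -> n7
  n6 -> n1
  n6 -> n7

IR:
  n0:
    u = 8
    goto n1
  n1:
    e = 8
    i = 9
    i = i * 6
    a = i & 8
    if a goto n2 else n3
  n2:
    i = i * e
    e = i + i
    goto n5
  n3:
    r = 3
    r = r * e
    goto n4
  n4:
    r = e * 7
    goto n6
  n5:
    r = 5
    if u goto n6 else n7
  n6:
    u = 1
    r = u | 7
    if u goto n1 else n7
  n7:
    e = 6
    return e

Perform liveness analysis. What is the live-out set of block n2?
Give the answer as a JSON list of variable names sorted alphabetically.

Answer: ["u"]

Working:
Per-block:
  n0 def {u} use ∅
  n1 def {a,e,i} use ∅
  n2 def {e,i} use {e,i}
  n3 def {r} use {e}
  n4 def {r} use {e}
  n5 def {r} use {u}
  n6 def {r,u} use ∅
  n7 def {e} use ∅

Backward fixpoint:
  n0 li=∅ lo={u}
  n1 li={u} lo={e,i,u}
  n2 li={e,i,u} lo={u}
  n3 li={e} lo={e}
  n4 li={e} lo=∅
  n5 li={u} lo=∅
  n6 li=∅ lo={u}
  n7 li=∅ lo=∅

live-out(n2) = ["u"]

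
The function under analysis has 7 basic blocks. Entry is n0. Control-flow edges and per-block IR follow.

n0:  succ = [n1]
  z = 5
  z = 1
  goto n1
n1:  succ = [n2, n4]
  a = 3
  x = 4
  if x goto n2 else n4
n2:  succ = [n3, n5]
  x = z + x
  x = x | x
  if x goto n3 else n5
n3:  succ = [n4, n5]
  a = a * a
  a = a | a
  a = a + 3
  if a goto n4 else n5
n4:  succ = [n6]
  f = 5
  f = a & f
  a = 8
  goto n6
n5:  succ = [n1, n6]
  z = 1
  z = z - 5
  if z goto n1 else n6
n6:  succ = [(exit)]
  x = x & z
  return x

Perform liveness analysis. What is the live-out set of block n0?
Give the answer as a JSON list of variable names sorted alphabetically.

Per-block:
  n0: {z} / ∅
  n1: {a,x} / ∅
  n2: {x} / {x,z}
  n3: {a} / {a}
  n4: {a,f} / {a}
  n5: {z} / ∅
  n6: {x} / {x,z}

Live sets:
  n0: in=∅ out={z}
  n1: in={z} out={a,x,z}
  n2: in={a,x,z} out={a,x,z}
  n3: in={a,x,z} out={a,x,z}
  n4: in={a,x,z} out={x,z}
  n5: in={x} out={x,z}
  n6: in={x,z} out=∅

live-out(n0) = ["z"]

Answer: ["z"]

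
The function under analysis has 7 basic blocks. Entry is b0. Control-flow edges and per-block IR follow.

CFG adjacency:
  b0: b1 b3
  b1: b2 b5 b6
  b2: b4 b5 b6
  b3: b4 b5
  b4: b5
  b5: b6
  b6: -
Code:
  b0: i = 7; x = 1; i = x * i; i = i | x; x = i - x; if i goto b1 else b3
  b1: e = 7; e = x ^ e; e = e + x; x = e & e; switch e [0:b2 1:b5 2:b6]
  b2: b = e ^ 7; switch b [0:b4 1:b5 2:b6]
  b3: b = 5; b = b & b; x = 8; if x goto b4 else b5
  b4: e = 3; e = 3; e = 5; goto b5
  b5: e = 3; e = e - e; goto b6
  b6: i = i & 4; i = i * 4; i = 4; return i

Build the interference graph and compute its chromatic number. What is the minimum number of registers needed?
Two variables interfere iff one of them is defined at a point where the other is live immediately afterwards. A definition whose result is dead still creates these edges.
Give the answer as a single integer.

Answer: 3

Derivation:
Block summaries:
  b0: {i,x} / ∅
  b1: {e,x} / {x}
  b2: {b} / {e}
  b3: {b,x} / ∅
  b4: {e} / ∅
  b5: {e} / ∅
  b6: {i} / {i}

Live sets:
  b0 li=∅ lo={i,x}
  b1 li={i,x} lo={e,i}
  b2 li={e,i} lo={i}
  b3 li={i} lo={i}
  b4 li={i} lo={i}
  b5 li={i} lo={i}
  b6 li={i} lo=∅

Interference:
  b↔{i}
  e↔{i,x}
  i↔{b,e,x}
  x↔{e,i}

Chromatic number:
  lower bound: {e,i,x} mutually conflict ⇒ χ ≥ 3
  3-colouring: r0={i}  r1={b,e}  r2={x}
  χ = 3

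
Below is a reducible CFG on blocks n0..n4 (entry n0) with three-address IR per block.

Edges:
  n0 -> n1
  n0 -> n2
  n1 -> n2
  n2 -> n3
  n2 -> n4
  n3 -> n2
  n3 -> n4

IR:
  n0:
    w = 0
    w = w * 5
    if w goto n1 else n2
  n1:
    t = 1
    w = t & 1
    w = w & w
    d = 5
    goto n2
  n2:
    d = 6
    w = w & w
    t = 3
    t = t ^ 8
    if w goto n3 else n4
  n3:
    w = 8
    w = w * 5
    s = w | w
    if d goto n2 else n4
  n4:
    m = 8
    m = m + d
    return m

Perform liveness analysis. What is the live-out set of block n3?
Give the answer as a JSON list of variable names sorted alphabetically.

Answer: ["d", "w"]

Derivation:
Per-block:
  n0: def={w} ue=∅
  n1: def={d,t,w} ue=∅
  n2: def={d,t,w} ue={w}
  n3: def={s,w} ue={d}
  n4: def={m} ue={d}

Backward fixpoint:
  n0: in=∅ out={w}
  n1: in=∅ out={w}
  n2: in={w} out={d}
  n3: in={d} out={d,w}
  n4: in={d} out=∅

live-out(n3) = ["d", "w"]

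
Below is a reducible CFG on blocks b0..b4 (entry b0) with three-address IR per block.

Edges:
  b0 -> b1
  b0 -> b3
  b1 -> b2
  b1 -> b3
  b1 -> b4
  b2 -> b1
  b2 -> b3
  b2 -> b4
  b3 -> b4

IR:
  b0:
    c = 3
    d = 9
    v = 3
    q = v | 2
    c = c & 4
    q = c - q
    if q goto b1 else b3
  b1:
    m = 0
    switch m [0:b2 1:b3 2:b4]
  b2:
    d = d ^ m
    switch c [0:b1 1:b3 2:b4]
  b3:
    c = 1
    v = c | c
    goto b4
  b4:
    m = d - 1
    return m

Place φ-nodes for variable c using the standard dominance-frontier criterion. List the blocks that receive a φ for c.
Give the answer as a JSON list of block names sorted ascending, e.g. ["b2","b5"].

idom tree: b1←b0 b2←b1 b3←b0 b4←b0
Dom∩ at merges:
  b1: preds {b0,b2}: {b0} ∩ {b0,b1,b2} = {b0}; idom=b0
  b3: preds {b0,b1,b2}: {b0} ∩ {b0,b1} ∩ {b0,b1,b2} = {b0}; idom=b0
  b4: preds {b1,b2,b3}: {b0,b1} ∩ {b0,b1,b2} ∩ {b0,b3} = {b0}; idom=b0

DF derivation:
  b1←b0: walk · to b0
  b1←b2: walk b2→b1 to b0
  b3←b0: walk · to b0
  b3←b1: walk b1 to b0
  b3←b2: walk b2→b1 to b0
  b4←b1: walk b1 to b0
  b4←b2: walk b2→b1 to b0
  b4←b3: walk b3 to b0
  b0 → ∅
  b1 → {b1,b3,b4}
  b2 → {b1,b3,b4}
  b3 → {b4}
  b4 → ∅

φ for c: defs {b0,b3}
  DF⁺ = {b4}

Answer: ["b4"]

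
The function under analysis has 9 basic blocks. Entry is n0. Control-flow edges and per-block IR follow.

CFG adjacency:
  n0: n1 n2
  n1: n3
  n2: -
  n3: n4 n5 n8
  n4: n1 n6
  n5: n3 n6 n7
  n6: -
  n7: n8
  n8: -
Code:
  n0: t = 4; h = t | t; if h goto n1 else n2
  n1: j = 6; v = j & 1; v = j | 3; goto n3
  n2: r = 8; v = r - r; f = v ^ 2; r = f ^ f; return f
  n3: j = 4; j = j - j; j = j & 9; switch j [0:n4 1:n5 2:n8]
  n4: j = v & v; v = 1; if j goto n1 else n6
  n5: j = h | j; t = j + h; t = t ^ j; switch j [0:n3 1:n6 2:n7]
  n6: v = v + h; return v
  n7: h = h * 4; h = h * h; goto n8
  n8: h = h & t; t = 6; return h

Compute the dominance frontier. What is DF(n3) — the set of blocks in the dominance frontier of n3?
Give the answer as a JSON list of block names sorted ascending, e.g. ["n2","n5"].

idom tree: n1←n0 n2←n0 n3←n1 n4←n3 n5←n3 n6←n3 n7←n5 n8←n3
Dom∩ at merges:
  n1: preds {n0,n4}: {n0} ∩ {n0,n1,n3,n4} = {n0}; idom=n0
  n3: preds {n1,n5}: {n0,n1} ∩ {n0,n1,n3,n5} = {n0,n1}; idom=n1
  n6: preds {n4,n5}: {n0,n1,n3,n4} ∩ {n0,n1,n3,n5} = {n0,n1,n3}; idom=n3
  n8: preds {n3,n7}: {n0,n1,n3} ∩ {n0,n1,n3,n5,n7} = {n0,n1,n3}; idom=n3

DF walk-up:
  n1←n0: walk · to n0
  n1←n4: walk n4→n3→n1 to n0
  n3←n1: walk · to n1
  n3←n5: walk n5→n3 to n1
  n6←n4: walk n4 to n3
  n6←n5: walk n5 to n3
  n8←n3: walk · to n3
  n8←n7: walk n7→n5 to n3
  DF(n0)=∅
  DF(n1)={n1}
  DF(n2)=∅
  DF(n3)={n1,n3}
  DF(n4)={n1,n6}
  DF(n5)={n3,n6,n8}
  DF(n6)=∅
  DF(n7)={n8}
  DF(n8)=∅

DF(n3) = ["n1", "n3"]

Answer: ["n1", "n3"]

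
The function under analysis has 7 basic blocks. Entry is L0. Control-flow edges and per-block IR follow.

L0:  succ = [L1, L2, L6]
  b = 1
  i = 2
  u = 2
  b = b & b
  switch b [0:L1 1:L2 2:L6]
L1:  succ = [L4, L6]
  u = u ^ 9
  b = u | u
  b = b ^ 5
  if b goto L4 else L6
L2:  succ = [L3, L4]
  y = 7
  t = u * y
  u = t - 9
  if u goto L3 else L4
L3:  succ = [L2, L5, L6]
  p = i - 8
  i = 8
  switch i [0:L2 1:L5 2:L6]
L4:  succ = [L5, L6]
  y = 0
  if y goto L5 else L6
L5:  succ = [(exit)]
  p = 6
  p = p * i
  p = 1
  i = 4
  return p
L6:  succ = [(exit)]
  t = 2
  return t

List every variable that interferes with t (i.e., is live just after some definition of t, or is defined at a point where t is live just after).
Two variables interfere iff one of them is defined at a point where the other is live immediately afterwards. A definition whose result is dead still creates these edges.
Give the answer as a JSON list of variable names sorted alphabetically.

Block summaries:
  L0: def={b,i,u} ue=∅
  L1: def={b,u} ue={u}
  L2: def={t,u,y} ue={u}
  L3: def={i,p} ue={i}
  L4: def={y} ue=∅
  L5: def={i,p} ue={i}
  L6: def={t} ue=∅

Backward fixpoint:
  L0 li=∅ lo={i,u}
  L1 li={i,u} lo={i}
  L2 li={i,u} lo={i,u}
  L3 li={i,u} lo={i,u}
  L4 li={i} lo={i}
  L5 li={i} lo=∅
  L6 li=∅ lo=∅

Conflict graph:
  b↔{i,u}
  i↔{b,p,t,u,y}
  p↔{i,u}
  t↔{i}
  u↔{b,i,p,y}
  y↔{i,u}

N(t) = ["i"]

Answer: ["i"]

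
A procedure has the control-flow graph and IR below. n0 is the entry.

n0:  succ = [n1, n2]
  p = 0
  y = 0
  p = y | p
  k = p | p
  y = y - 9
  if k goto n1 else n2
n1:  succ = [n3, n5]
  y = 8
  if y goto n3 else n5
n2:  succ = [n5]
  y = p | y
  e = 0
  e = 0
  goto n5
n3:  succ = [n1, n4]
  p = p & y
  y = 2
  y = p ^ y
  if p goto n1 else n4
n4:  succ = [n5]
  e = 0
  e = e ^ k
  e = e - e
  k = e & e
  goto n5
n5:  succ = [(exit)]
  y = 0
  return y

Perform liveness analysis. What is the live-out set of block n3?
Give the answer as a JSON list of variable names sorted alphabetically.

Answer: ["k", "p"]

Analysis:
def/use:
  n0 def {k,p,y} use ∅
  n1 def {y} use ∅
  n2 def {e,y} use {p,y}
  n3 def {p,y} use {p,y}
  n4 def {e,k} use {k}
  n5 def {y} use ∅

Backward fixpoint:
  n0 li=∅ lo={k,p,y}
  n1 li={k,p} lo={k,p,y}
  n2 li={p,y} lo=∅
  n3 li={k,p,y} lo={k,p}
  n4 li={k} lo=∅
  n5 li=∅ lo=∅

live-out(n3) = ["k", "p"]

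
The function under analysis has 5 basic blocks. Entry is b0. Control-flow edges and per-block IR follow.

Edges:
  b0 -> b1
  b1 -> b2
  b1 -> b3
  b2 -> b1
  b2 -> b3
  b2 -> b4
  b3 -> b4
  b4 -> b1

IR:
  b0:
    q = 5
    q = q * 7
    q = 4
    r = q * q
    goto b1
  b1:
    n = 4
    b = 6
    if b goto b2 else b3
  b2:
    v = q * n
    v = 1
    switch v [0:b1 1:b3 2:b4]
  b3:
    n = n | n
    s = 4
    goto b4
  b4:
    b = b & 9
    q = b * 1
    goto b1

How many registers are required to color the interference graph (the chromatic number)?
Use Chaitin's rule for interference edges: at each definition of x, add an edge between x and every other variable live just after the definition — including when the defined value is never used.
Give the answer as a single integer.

Per-block:
  b0: def={q,r} ue=∅
  b1: def={b,n} ue=∅
  b2: def={v} ue={n,q}
  b3: def={n,s} ue={n}
  b4: def={b,q} ue={b}

Live sets:
  live b0: ∅→{q}
  live b1: {q}→{b,n,q}
  live b2: {b,n,q}→{b,n,q}
  live b3: {b,n}→{b}
  live b4: {b}→{q}

Interfere edges:
  b↔{n,q,s,v}
  n↔{b,q,v}
  q↔{b,n,r,v}
  r↔{q}
  s↔{b}
  v↔{b,n,q}

Colouring:
  {b,n,q,v} pairwise interfere (4-clique) ⇒ χ ≥ 4
  assign b→c0 n→c2 q→c1 r→c0 s→c1 v→c3 — no edge inside a register ⇒ χ ≤ 4
  χ = 4

Answer: 4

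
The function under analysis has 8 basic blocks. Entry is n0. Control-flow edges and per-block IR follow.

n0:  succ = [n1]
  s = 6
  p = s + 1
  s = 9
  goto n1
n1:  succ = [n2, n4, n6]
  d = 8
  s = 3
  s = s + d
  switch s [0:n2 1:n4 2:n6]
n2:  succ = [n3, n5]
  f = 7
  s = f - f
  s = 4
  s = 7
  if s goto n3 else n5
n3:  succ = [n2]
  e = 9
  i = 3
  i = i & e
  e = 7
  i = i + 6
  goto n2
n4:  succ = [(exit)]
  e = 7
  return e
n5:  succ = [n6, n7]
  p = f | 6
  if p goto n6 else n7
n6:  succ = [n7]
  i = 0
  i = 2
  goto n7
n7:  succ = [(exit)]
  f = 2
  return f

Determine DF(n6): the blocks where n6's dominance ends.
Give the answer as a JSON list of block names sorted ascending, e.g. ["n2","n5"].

idom tree: n1←n0 n2←n1 n3←n2 n4←n1 n5←n2 n6←n1 n7←n1
Dom∩ at merges:
  n2: preds {n1,n3}: {n0,n1} ∩ {n0,n1,n2,n3} = {n0,n1}; idom=n1
  n6: preds {n1,n5}: {n0,n1} ∩ {n0,n1,n2,n5} = {n0,n1}; idom=n1
  n7: preds {n5,n6}: {n0,n1,n2,n5} ∩ {n0,n1,n6} = {n0,n1}; idom=n1

DF derivation:
  n2←n1: walk · to n1
  n2←n3: walk n3→n2 to n1
  n6←n1: walk · to n1
  n6←n5: walk n5→n2 to n1
  n7←n5: walk n5→n2 to n1
  n7←n6: walk n6 to n1
  DF(n0)=∅
  DF(n1)=∅
  DF(n2)={n2,n6,n7}
  DF(n3)={n2}
  DF(n4)=∅
  DF(n5)={n6,n7}
  DF(n6)={n7}
  DF(n7)=∅

DF(n6) = ["n7"]

Answer: ["n7"]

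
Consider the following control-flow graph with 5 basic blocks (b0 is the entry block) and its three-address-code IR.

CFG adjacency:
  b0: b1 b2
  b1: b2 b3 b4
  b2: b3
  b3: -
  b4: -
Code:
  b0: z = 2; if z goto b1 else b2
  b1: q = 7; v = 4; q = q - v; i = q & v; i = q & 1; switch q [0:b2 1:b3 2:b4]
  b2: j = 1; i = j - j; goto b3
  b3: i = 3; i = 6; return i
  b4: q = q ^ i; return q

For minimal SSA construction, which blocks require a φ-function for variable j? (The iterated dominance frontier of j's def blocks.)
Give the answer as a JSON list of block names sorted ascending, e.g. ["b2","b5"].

idom tree: b1←b0 b2←b0 b3←b0 b4←b1
Dom∩ at merges:
  b2: preds {b0,b1}: {b0} ∩ {b0,b1} = {b0}; idom=b0
  b3: preds {b1,b2}: {b0,b1} ∩ {b0,b2} = {b0}; idom=b0

Frontier:
  join b2 pred b0: · stop@b0
  join b2 pred b1: b1 stop@b0
  join b3 pred b1: b1 stop@b0
  join b3 pred b2: b2 stop@b0
  b0 → ∅
  b1 → {b2,b3}
  b2 → {b3}
  b3 → ∅
  b4 → ∅

φ for j: defs {b2}
  DF⁺ = {b3}

Answer: ["b3"]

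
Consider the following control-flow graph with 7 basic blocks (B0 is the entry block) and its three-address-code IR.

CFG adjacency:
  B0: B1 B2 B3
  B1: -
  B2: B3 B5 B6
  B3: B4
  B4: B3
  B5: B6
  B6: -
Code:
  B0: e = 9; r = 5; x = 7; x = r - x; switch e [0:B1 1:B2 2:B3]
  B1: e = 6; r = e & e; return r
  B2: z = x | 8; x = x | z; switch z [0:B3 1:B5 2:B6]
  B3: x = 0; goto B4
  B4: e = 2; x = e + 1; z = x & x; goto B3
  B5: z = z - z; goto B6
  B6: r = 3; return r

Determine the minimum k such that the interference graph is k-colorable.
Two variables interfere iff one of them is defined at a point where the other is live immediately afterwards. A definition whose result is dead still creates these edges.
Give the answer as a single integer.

Per-block:
  B0 def {e,r,x} use ∅
  B1 def {e,r} use ∅
  B2 def {x,z} use {x}
  B3 def {x} use ∅
  B4 def {e,x,z} use ∅
  B5 def {z} use {z}
  B6 def {r} use ∅

Liveness:
  B0 li=∅ lo={x}
  B1 li=∅ lo=∅
  B2 li={x} lo={z}
  B3 li=∅ lo=∅
  B4 li=∅ lo=∅
  B5 li={z} lo=∅
  B6 li=∅ lo=∅

Conflict graph:
  e↔{r,x}
  r↔{e,x}
  x↔{e,r,z}
  z↔{x}

Registers:
  clique {e,r,x} ⇒ need ≥ 3
  assign e→c1 r→c2 x→c0 z→c1 — no edge inside a register ⇒ χ ≤ 3
  χ = 3

Answer: 3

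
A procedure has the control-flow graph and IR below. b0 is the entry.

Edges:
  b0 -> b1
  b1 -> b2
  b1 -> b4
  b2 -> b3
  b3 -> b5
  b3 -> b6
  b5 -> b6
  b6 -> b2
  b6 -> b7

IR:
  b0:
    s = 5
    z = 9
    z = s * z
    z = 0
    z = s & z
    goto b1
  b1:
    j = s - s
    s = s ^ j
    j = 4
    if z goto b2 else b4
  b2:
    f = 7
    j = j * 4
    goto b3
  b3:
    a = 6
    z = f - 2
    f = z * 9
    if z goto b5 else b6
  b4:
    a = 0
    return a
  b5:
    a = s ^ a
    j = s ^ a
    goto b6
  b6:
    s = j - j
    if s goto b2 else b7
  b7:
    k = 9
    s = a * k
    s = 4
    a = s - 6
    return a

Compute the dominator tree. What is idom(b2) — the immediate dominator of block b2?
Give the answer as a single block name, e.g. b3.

Answer: b1

Working:
idom tree: b1←b0 b2←b1 b3←b2 b4←b1 b5←b3 b6←b3 b7←b6
Join-block Dom:
  b2: preds {b1,b6}: {b0,b1} ∩ {b0,b1,b2,b3,b6} = {b0,b1}; idom=b1
  b6: preds {b3,b5}: {b0,b1,b2,b3} ∩ {b0,b1,b2,b3,b5} = {b0,b1,b2,b3}; idom=b3

idom(b2) = b1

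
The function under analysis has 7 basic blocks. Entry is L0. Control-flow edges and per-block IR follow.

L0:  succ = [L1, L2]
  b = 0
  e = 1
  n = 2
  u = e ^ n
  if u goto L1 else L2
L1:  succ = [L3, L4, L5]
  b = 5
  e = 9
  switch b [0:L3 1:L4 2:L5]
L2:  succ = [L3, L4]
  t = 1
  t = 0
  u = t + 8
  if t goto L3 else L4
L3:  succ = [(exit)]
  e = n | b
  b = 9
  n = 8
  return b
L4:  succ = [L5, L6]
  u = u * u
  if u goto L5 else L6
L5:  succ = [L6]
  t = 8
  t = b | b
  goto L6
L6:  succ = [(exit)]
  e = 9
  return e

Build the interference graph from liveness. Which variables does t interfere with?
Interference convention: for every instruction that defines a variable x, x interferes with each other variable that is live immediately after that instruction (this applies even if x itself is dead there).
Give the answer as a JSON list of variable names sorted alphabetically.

def/use:
  L0 def {b,e,n,u} use ∅
  L1 def {b,e} use ∅
  L2 def {t,u} use ∅
  L3 def {b,e,n} use {b,n}
  L4 def {u} use {u}
  L5 def {t} use {b}
  L6 def {e} use ∅

Live sets:
  L0 li=∅ lo={b,n,u}
  L1 li={n,u} lo={b,n,u}
  L2 li={b,n} lo={b,n,u}
  L3 li={b,n} lo=∅
  L4 li={b,u} lo={b}
  L5 li={b} lo=∅
  L6 li=∅ lo=∅

Interfere edges:
  b↔{e,n,t,u}
  e↔{b,n,u}
  n↔{b,e,t,u}
  t↔{b,n,u}
  u↔{b,e,n,t}

N(t) = ["b", "n", "u"]

Answer: ["b", "n", "u"]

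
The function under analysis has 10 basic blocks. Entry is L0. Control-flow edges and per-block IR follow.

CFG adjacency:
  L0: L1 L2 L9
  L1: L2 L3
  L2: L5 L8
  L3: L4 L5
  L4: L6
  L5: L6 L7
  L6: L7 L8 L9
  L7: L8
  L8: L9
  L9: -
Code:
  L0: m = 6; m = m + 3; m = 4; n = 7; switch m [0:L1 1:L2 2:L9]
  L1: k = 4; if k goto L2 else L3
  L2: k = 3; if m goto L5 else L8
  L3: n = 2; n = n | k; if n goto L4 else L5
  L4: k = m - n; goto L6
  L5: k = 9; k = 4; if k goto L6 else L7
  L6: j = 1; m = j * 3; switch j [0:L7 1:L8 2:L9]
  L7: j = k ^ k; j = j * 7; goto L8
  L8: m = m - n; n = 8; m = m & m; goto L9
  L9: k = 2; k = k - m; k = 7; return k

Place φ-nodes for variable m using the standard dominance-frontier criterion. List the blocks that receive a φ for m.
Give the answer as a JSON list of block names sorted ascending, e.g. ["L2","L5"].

idom tree: L1←L0 L2←L0 L3←L1 L4←L3 L5←L0 L6←L0 L7←L0 L8←L0 L9←L0
Dom at joins:
  L2: preds {L0,L1}: {L0} ∩ {L0,L1} = {L0}; idom=L0
  L5: preds {L2,L3}: {L0,L2} ∩ {L0,L1,L3} = {L0}; idom=L0
  L6: preds {L4,L5}: {L0,L1,L3,L4} ∩ {L0,L5} = {L0}; idom=L0
  L7: preds {L5,L6}: {L0,L5} ∩ {L0,L6} = {L0}; idom=L0
  L8: preds {L2,L6,L7}: {L0,L2} ∩ {L0,L6} ∩ {L0,L7} = {L0}; idom=L0
  L9: preds {L0,L6,L8}: {L0} ∩ {L0,L6} ∩ {L0,L8} = {L0}; idom=L0

Frontier:
  join L2 pred L0: · stop@L0
  join L2 pred L1: L1 stop@L0
  join L5 pred L2: L2 stop@L0
  join L5 pred L3: L3→L1 stop@L0
  join L6 pred L4: L4→L3→L1 stop@L0
  join L6 pred L5: L5 stop@L0
  join L7 pred L5: L5 stop@L0
  join L7 pred L6: L6 stop@L0
  join L8 pred L2: L2 stop@L0
  join L8 pred L6: L6 stop@L0
  join L8 pred L7: L7 stop@L0
  join L9 pred L0: · stop@L0
  join L9 pred L6: L6 stop@L0
  join L9 pred L8: L8 stop@L0
  L0: DF=∅
  L1: DF={L2,L5,L6}
  L2: DF={L5,L8}
  L3: DF={L5,L6}
  L4: DF={L6}
  L5: DF={L6,L7}
  L6: DF={L7,L8,L9}
  L7: DF={L8}
  L8: DF={L9}
  L9: DF=∅

φ for m: defs {L0,L6,L8}
  DF⁺ = {L7,L8,L9}

Answer: ["L7", "L8", "L9"]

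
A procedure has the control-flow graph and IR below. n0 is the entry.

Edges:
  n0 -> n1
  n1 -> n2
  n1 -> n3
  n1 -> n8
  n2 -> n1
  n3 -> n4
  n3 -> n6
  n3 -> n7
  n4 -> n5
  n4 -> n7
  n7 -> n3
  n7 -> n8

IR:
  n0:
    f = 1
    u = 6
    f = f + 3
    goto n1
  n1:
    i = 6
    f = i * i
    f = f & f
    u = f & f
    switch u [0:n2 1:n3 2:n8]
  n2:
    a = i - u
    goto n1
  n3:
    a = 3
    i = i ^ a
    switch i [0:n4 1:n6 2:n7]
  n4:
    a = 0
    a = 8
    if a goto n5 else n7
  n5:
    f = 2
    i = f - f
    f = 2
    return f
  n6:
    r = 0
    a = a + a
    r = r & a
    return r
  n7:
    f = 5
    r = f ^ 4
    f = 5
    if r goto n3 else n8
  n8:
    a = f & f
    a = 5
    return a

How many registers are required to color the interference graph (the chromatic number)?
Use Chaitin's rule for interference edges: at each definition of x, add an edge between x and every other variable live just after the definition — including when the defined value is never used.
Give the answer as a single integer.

def/use:
  n0: def={f,u} ue=∅
  n1: def={f,i,u} ue=∅
  n2: def={a} ue={i,u}
  n3: def={a,i} ue={i}
  n4: def={a} ue=∅
  n5: def={f,i} ue=∅
  n6: def={a,r} ue={a}
  n7: def={f,r} ue=∅
  n8: def={a} ue={f}

Backward fixpoint:
  n0 li=∅ lo=∅
  n1 li=∅ lo={f,i,u}
  n2 li={i,u} lo=∅
  n3 li={i} lo={a,i}
  n4 li={i} lo={i}
  n5 li=∅ lo=∅
  n6 li={a} lo=∅
  n7 li={i} lo={f,i}
  n8 li={f} lo=∅

Interference:
  a↔{i,r}
  f↔{i,r,u}
  i↔{a,f,r,u}
  r↔{a,f,i}
  u↔{f,i}

Registers:
  clique {a,i,r} ⇒ need ≥ 3
  assign a→R1 f→R1 i→R0 r→R2 u→R2 — no edge inside a register ⇒ χ ≤ 3
  χ = 3

Answer: 3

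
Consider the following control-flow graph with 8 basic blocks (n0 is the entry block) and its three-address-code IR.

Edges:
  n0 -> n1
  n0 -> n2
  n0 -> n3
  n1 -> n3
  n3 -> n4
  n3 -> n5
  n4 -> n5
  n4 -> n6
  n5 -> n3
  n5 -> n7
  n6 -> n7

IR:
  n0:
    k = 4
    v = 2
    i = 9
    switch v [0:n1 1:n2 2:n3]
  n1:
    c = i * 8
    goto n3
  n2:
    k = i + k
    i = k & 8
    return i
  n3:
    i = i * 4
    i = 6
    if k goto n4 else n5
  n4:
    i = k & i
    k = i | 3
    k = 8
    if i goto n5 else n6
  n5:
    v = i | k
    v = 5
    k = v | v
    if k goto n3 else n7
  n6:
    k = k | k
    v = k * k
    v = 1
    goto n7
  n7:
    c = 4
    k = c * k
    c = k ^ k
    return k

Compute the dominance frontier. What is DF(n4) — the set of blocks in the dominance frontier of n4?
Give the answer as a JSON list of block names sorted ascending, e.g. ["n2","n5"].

Answer: ["n5", "n7"]

Analysis:
idom tree: n1←n0 n2←n0 n3←n0 n4←n3 n5←n3 n6←n4 n7←n3
Join-block Dom:
  n3: preds {n0,n1,n5}: {n0} ∩ {n0,n1} ∩ {n0,n3,n5} = {n0}; idom=n0
  n5: preds {n3,n4}: {n0,n3} ∩ {n0,n3,n4} = {n0,n3}; idom=n3
  n7: preds {n5,n6}: {n0,n3,n5} ∩ {n0,n3,n4,n6} = {n0,n3}; idom=n3

Frontier:
  join n3 pred n0: · stop@n0
  join n3 pred n1: n1 stop@n0
  join n3 pred n5: n5→n3 stop@n0
  join n5 pred n3: · stop@n3
  join n5 pred n4: n4 stop@n3
  join n7 pred n5: n5 stop@n3
  join n7 pred n6: n6→n4 stop@n3
  n0: DF=∅
  n1: DF={n3}
  n2: DF=∅
  n3: DF={n3}
  n4: DF={n5,n7}
  n5: DF={n3,n7}
  n6: DF={n7}
  n7: DF=∅

DF(n4) = ["n5", "n7"]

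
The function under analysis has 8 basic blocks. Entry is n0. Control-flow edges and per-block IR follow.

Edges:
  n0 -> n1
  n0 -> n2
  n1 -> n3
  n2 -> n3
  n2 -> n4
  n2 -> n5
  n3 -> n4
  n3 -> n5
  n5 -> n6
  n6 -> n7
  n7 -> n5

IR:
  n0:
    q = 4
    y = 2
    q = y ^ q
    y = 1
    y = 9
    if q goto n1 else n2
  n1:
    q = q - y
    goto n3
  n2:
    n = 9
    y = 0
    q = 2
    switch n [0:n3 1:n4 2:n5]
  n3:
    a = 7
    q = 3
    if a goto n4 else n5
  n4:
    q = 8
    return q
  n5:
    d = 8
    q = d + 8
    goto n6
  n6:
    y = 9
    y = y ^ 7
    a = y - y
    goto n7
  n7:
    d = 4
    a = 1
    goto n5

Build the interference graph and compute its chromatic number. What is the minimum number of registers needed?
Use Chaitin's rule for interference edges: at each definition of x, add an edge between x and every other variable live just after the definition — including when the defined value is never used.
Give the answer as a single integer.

Per-block:
  n0: {q,y} / ∅
  n1: {q} / {q,y}
  n2: {n,q,y} / ∅
  n3: {a,q} / ∅
  n4: {q} / ∅
  n5: {d,q} / ∅
  n6: {a,y} / ∅
  n7: {a,d} / ∅

Backward fixpoint:
  live n0: ∅→{q,y}
  live n1: {q,y}→∅
  live n2: ∅→∅
  live n3: ∅→∅
  live n4: ∅→∅
  live n5: ∅→∅
  live n6: ∅→∅
  live n7: ∅→∅

Interfere edges:
  a: {q}
  d: ∅
  n: {q,y}
  q: {a,n,y}
  y: {n,q}

Registers:
  lower bound: {n,q,y} mutually conflict ⇒ χ ≥ 3
  3-colouring: r0={d,q}  r1={a,n}  r2={y}
  χ = 3

Answer: 3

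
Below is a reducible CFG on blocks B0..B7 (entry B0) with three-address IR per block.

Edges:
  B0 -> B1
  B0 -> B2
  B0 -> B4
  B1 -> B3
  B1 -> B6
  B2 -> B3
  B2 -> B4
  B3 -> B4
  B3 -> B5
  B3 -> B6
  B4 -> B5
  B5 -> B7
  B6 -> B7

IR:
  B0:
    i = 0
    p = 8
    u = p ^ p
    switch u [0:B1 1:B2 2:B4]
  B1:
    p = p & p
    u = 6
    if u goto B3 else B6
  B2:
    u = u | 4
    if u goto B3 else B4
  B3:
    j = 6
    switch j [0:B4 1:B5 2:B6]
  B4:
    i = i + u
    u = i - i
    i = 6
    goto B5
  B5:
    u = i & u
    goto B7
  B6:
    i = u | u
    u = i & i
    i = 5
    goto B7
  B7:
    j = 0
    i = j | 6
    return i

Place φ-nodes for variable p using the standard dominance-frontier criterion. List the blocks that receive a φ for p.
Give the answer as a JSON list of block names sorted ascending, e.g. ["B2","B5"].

idom tree: B1←B0 B2←B0 B3←B0 B4←B0 B5←B0 B6←B0 B7←B0
Dom∩ at merges:
  B3: preds {B1,B2}: {B0,B1} ∩ {B0,B2} = {B0}; idom=B0
  B4: preds {B0,B2,B3}: {B0} ∩ {B0,B2} ∩ {B0,B3} = {B0}; idom=B0
  B5: preds {B3,B4}: {B0,B3} ∩ {B0,B4} = {B0}; idom=B0
  B6: preds {B1,B3}: {B0,B1} ∩ {B0,B3} = {B0}; idom=B0
  B7: preds {B5,B6}: {B0,B5} ∩ {B0,B6} = {B0}; idom=B0

Frontier:
  B3←B1: walk B1 to B0
  B3←B2: walk B2 to B0
  B4←B0: walk · to B0
  B4←B2: walk B2 to B0
  B4←B3: walk B3 to B0
  B5←B3: walk B3 to B0
  B5←B4: walk B4 to B0
  B6←B1: walk B1 to B0
  B6←B3: walk B3 to B0
  B7←B5: walk B5 to B0
  B7←B6: walk B6 to B0
  DF(B0)=∅
  DF(B1)={B3,B6}
  DF(B2)={B3,B4}
  DF(B3)={B4,B5,B6}
  DF(B4)={B5}
  DF(B5)={B7}
  DF(B6)={B7}
  DF(B7)=∅

φ for p: defs {B0,B1}
  DF⁺ = {B3,B4,B5,B6,B7}

Answer: ["B3", "B4", "B5", "B6", "B7"]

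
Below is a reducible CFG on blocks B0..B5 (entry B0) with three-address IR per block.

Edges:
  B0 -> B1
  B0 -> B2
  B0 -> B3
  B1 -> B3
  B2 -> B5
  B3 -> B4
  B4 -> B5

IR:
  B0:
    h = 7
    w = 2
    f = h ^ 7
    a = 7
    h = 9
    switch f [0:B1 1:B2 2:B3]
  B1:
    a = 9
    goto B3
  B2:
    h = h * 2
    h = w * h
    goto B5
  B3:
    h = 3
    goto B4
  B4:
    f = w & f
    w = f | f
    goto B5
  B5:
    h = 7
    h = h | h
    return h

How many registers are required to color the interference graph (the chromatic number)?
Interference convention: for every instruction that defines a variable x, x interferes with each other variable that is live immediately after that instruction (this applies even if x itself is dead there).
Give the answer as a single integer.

Answer: 3

Analysis:
Per-block:
  B0: {a,f,h,w} / ∅
  B1: {a} / ∅
  B2: {h} / {h,w}
  B3: {h} / ∅
  B4: {f,w} / {f,w}
  B5: {h} / ∅

Backward fixpoint:
  live B0: ∅→{f,h,w}
  live B1: {f,w}→{f,w}
  live B2: {h,w}→∅
  live B3: {f,w}→{f,w}
  live B4: {f,w}→∅
  live B5: ∅→∅

Interference:
  a↔{f,w}
  f↔{a,h,w}
  h↔{f,w}
  w↔{a,f,h}

Chromatic number:
  lower bound: {a,f,w} mutually conflict ⇒ χ ≥ 3
  3-colouring: R0={f}  R1={w}  R2={a,h}
  χ = 3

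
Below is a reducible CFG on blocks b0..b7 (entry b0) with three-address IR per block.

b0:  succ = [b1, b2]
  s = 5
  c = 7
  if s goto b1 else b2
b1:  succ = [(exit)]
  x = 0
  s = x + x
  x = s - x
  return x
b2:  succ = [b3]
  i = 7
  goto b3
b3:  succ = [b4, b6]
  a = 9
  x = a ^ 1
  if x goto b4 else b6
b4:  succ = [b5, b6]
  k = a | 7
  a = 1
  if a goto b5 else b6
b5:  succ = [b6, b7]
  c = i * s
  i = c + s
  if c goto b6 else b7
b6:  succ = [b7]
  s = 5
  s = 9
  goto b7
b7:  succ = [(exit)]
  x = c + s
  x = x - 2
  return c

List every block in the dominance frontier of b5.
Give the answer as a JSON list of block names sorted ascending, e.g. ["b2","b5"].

Answer: ["b6", "b7"]

Working:
idom tree: b1←b0 b2←b0 b3←b2 b4←b3 b5←b4 b6←b3 b7←b3
Dom∩ at merges:
  b6: preds {b3,b4,b5}: {b0,b2,b3} ∩ {b0,b2,b3,b4} ∩ {b0,b2,b3,b4,b5} = {b0,b2,b3}; idom=b3
  b7: preds {b5,b6}: {b0,b2,b3,b4,b5} ∩ {b0,b2,b3,b6} = {b0,b2,b3}; idom=b3

Frontier:
  join b6 pred b3: · stop@b3
  join b6 pred b4: b4 stop@b3
  join b6 pred b5: b5→b4 stop@b3
  join b7 pred b5: b5→b4 stop@b3
  join b7 pred b6: b6 stop@b3
  DF(b0)=∅
  DF(b1)=∅
  DF(b2)=∅
  DF(b3)=∅
  DF(b4)={b6,b7}
  DF(b5)={b6,b7}
  DF(b6)={b7}
  DF(b7)=∅

DF(b5) = ["b6", "b7"]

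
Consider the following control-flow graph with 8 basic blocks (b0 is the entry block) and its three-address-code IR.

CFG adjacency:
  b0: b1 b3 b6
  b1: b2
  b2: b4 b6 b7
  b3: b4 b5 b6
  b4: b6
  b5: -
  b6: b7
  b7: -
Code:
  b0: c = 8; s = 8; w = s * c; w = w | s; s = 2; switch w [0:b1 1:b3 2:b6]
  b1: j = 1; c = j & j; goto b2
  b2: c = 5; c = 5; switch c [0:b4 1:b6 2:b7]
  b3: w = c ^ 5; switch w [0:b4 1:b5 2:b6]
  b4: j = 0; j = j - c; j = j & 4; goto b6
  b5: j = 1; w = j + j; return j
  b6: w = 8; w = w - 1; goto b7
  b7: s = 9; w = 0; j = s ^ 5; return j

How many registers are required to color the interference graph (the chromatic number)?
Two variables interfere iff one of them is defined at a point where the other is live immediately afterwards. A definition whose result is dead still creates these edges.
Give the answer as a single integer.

Block summaries:
  b0: def={c,s,w} ue=∅
  b1: def={c,j} ue=∅
  b2: def={c} ue=∅
  b3: def={w} ue={c}
  b4: def={j} ue={c}
  b5: def={j,w} ue=∅
  b6: def={w} ue=∅
  b7: def={j,s,w} ue=∅

Liveness:
  b0 li=∅ lo={c}
  b1 li=∅ lo=∅
  b2 li=∅ lo={c}
  b3 li={c} lo={c}
  b4 li={c} lo=∅
  b5 li=∅ lo=∅
  b6 li=∅ lo=∅
  b7 li=∅ lo=∅

Interference:
  c: {j,s,w}
  j: {c,w}
  s: {c,w}
  w: {c,j,s}

Chromatic number:
  {c,j,w} pairwise interfere (3-clique) ⇒ χ ≥ 3
  3-colouring: c0={c}  c1={w}  c2={j,s}
  χ = 3

Answer: 3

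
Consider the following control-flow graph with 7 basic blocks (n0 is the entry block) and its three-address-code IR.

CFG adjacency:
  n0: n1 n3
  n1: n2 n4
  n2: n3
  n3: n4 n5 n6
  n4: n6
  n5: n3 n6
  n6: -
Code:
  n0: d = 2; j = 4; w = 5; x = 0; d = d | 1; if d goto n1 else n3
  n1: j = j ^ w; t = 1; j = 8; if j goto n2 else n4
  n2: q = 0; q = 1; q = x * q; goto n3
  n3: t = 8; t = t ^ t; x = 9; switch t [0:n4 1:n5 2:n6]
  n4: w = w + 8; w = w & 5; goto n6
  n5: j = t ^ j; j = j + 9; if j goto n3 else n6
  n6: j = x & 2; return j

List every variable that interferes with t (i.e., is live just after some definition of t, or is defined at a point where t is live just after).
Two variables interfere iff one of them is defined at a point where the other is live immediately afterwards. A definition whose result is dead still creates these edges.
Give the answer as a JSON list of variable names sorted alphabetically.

Per-block:
  n0: def={d,j,w,x} ue=∅
  n1: def={j,t} ue={j,w}
  n2: def={q} ue={x}
  n3: def={t,x} ue=∅
  n4: def={w} ue={w}
  n5: def={j} ue={j,t}
  n6: def={j} ue={x}

Liveness:
  live n0: ∅→{j,w,x}
  live n1: {j,w,x}→{j,w,x}
  live n2: {j,w,x}→{j,w}
  live n3: {j,w}→{j,t,w,x}
  live n4: {w,x}→{x}
  live n5: {j,t,w,x}→{j,w,x}
  live n6: {x}→∅

Conflict graph:
  d: {j,w,x}
  j: {d,q,t,w,x}
  q: {j,w,x}
  t: {j,w,x}
  w: {d,j,q,t,x}
  x: {d,j,q,t,w}

N(t) = ["j", "w", "x"]

Answer: ["j", "w", "x"]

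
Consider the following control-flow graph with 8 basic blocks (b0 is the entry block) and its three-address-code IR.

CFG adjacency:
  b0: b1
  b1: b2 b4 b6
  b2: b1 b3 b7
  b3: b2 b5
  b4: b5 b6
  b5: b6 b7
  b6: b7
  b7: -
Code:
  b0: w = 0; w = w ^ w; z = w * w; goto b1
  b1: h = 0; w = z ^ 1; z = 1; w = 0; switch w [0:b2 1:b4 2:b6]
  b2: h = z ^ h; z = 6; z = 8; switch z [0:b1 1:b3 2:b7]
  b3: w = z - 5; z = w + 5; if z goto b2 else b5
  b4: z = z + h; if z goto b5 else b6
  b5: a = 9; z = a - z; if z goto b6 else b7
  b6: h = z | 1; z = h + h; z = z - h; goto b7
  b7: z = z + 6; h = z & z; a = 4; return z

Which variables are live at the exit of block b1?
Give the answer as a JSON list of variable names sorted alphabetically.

Answer: ["h", "z"]

Analysis:
def/use:
  b0: {w,z} / ∅
  b1: {h,w,z} / {z}
  b2: {h,z} / {h,z}
  b3: {w,z} / {z}
  b4: {z} / {h,z}
  b5: {a,z} / {z}
  b6: {h,z} / {z}
  b7: {a,h,z} / {z}

Live sets:
  live b0: ∅→{z}
  live b1: {z}→{h,z}
  live b2: {h,z}→{h,z}
  live b3: {h,z}→{h,z}
  live b4: {h,z}→{z}
  live b5: {z}→{z}
  live b6: {z}→{z}
  live b7: {z}→∅

live-out(b1) = ["h", "z"]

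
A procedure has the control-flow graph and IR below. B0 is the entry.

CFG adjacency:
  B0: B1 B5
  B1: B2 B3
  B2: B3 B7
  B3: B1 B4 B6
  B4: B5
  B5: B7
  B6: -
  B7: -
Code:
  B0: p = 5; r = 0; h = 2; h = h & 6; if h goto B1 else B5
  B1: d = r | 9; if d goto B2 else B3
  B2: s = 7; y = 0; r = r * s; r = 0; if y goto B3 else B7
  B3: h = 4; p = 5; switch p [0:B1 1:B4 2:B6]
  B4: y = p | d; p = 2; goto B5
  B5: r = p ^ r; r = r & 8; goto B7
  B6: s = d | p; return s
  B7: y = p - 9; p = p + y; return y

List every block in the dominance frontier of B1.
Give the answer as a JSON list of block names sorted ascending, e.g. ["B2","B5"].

Answer: ["B1", "B5", "B7"]

Working:
idom tree: B1←B0 B2←B1 B3←B1 B4←B3 B5←B0 B6←B3 B7←B0
Dom∩ at merges:
  B1: preds {B0,B3}: {B0} ∩ {B0,B1,B3} = {B0}; idom=B0
  B3: preds {B1,B2}: {B0,B1} ∩ {B0,B1,B2} = {B0,B1}; idom=B1
  B5: preds {B0,B4}: {B0} ∩ {B0,B1,B3,B4} = {B0}; idom=B0
  B7: preds {B2,B5}: {B0,B1,B2} ∩ {B0,B5} = {B0}; idom=B0

Frontier:
  join B1 pred B0: · stop@B0
  join B1 pred B3: B3→B1 stop@B0
  join B3 pred B1: · stop@B1
  join B3 pred B2: B2 stop@B1
  join B5 pred B0: · stop@B0
  join B5 pred B4: B4→B3→B1 stop@B0
  join B7 pred B2: B2→B1 stop@B0
  join B7 pred B5: B5 stop@B0
  B0: DF=∅
  B1: DF={B1,B5,B7}
  B2: DF={B3,B7}
  B3: DF={B1,B5}
  B4: DF={B5}
  B5: DF={B7}
  B6: DF=∅
  B7: DF=∅

DF(B1) = ["B1", "B5", "B7"]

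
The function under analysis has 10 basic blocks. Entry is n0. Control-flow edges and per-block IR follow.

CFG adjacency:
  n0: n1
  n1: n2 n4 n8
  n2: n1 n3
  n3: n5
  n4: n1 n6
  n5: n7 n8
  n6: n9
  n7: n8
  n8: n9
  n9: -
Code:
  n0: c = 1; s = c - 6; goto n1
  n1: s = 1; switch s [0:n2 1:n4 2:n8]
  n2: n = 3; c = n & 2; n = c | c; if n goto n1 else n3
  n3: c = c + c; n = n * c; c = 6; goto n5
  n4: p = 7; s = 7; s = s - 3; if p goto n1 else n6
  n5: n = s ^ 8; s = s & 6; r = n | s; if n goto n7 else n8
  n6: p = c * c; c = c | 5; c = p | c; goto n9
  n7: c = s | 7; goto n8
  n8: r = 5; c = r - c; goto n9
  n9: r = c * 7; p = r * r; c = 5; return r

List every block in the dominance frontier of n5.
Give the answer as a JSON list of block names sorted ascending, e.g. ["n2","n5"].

idom tree: n1←n0 n2←n1 n3←n2 n4←n1 n5←n3 n6←n4 n7←n5 n8←n1 n9←n1
Dom∩ at merges:
  n1: preds {n0,n2,n4}: {n0} ∩ {n0,n1,n2} ∩ {n0,n1,n4} = {n0}; idom=n0
  n8: preds {n1,n5,n7}: {n0,n1} ∩ {n0,n1,n2,n3,n5} ∩ {n0,n1,n2,n3,n5,n7} = {n0,n1}; idom=n1
  n9: preds {n6,n8}: {n0,n1,n4,n6} ∩ {n0,n1,n8} = {n0,n1}; idom=n1

Frontier:
  n1←n0: walk · to n0
  n1←n2: walk n2→n1 to n0
  n1←n4: walk n4→n1 to n0
  n8←n1: walk · to n1
  n8←n5: walk n5→n3→n2 to n1
  n8←n7: walk n7→n5→n3→n2 to n1
  n9←n6: walk n6→n4 to n1
  n9←n8: walk n8 to n1
  DF(n0)=∅
  DF(n1)={n1}
  DF(n2)={n1,n8}
  DF(n3)={n8}
  DF(n4)={n1,n9}
  DF(n5)={n8}
  DF(n6)={n9}
  DF(n7)={n8}
  DF(n8)={n9}
  DF(n9)=∅

DF(n5) = ["n8"]

Answer: ["n8"]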